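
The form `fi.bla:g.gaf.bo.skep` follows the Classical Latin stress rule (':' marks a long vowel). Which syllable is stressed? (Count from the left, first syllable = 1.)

3

Classical Latin: stress the penult if heavy (long vowel or closed), else the antepenult.
Weights: 3 gaf H, 4 bo L, 5 skep H.
The penult (syllable 4, bo) is light, so stress falls on the antepenult (syllable 3, gaf).
Stress on syllable 3: fi.bla:g.ˈgaf.bo.skep.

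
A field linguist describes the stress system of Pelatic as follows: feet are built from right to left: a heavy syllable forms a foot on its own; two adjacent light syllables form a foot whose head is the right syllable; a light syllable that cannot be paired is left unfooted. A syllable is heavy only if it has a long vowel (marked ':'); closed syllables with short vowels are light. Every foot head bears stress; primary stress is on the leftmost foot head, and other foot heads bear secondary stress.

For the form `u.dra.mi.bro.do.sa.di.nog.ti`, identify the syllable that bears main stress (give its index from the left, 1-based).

3

Weights: 1 u L, 2 dra L, 3 mi L, 4 bro L, 5 do L, 6 sa L, 7 di L, 8 nog L, 9 ti L.
Parse right to left (heavy = foot alone; LL = one foot; stranded L unfooted): u (dra.ˈmi) (bro.ˈdo) (sa.ˈdi) (nog.ˈti).
Foot heads: 3, 5, 7, 9.
Primary stress on the leftmost head = syllable 3.
Primary stress: syllable 3 → u.dra.ˈmi.bro.do.sa.di.nog.ti.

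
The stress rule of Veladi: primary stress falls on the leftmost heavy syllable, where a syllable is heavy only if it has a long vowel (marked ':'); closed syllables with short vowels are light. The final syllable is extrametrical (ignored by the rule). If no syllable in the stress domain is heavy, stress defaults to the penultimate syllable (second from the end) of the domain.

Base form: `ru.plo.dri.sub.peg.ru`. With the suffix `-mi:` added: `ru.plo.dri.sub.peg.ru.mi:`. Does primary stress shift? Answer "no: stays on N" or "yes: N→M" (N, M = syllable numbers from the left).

yes: 4→5

Base `ru.plo.dri.sub.peg.ru` (6 syllables):
  The final syllable (6, ru) is extrametrical; the stress domain is syllables 1–5.
  Weights: 1 ru L, 2 plo L, 3 dri L, 4 sub L, 5 peg L.
  No heavy syllable in the domain; default to the penultimate syllable (second from the end) of the domain = syllable 4.
  → primary stress on syllable 4.
Suffixed `ru.plo.dri.sub.peg.ru.mi:` (7 syllables):
  The final syllable (7, mi:) is extrametrical; the stress domain is syllables 1–6.
  Weights: 1 ru L, 2 plo L, 3 dri L, 4 sub L, 5 peg L, 6 ru L.
  No heavy syllable in the domain; default to the penultimate syllable (second from the end) of the domain = syllable 5.
  → primary stress on syllable 5.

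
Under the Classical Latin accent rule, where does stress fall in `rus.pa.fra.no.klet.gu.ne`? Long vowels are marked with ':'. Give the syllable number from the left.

Classical Latin: stress the penult if heavy (long vowel or closed), else the antepenult.
Weights: 5 klet H, 6 gu L, 7 ne L.
The penult (syllable 6, gu) is light, so stress falls on the antepenult (syllable 5, klet).
Stress on syllable 5: rus.pa.fra.no.ˈklet.gu.ne.

5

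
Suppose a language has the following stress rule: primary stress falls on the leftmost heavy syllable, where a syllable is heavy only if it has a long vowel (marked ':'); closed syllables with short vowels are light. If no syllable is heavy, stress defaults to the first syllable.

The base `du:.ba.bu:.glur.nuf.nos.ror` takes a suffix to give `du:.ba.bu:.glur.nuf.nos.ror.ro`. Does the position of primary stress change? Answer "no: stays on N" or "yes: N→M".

no: stays on 1

Base `du:.ba.bu:.glur.nuf.nos.ror` (7 syllables):
  Weights: 1 du: H, 2 ba L, 3 bu: H, 4 glur L, 5 nuf L, 6 nos L, 7 ror L.
  Heavy syllables in the domain: 1, 3. The leftmost is syllable 1 (du:).
  → primary stress on syllable 1.
Suffixed `du:.ba.bu:.glur.nuf.nos.ror.ro` (8 syllables):
  Weights: 1 du: H, 2 ba L, 3 bu: H, 4 glur L, 5 nuf L, 6 nos L, 7 ror L, 8 ro L.
  Heavy syllables in the domain: 1, 3. The leftmost is syllable 1 (du:).
  → primary stress on syllable 1.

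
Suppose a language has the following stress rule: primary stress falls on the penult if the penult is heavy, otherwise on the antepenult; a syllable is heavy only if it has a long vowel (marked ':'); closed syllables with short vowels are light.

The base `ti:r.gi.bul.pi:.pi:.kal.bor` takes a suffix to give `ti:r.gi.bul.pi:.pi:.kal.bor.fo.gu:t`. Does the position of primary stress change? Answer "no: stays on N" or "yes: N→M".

Base `ti:r.gi.bul.pi:.pi:.kal.bor` (7 syllables):
  Weights: 5 pi: H, 6 kal L, 7 bor L.
  The penult (syllable 6, kal) is light, so stress falls on the antepenult (syllable 5, pi:).
  → primary stress on syllable 5.
Suffixed `ti:r.gi.bul.pi:.pi:.kal.bor.fo.gu:t` (9 syllables):
  Weights: 7 bor L, 8 fo L, 9 gu:t H.
  The penult (syllable 8, fo) is light, so stress falls on the antepenult (syllable 7, bor).
  → primary stress on syllable 7.

yes: 5→7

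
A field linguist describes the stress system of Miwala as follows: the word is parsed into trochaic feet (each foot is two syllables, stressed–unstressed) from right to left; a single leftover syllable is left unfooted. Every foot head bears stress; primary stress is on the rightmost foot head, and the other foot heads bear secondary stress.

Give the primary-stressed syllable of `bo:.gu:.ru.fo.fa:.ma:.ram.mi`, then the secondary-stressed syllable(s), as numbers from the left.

primary 7, secondary 1, 3, 5

Parse right to left into trochaic (ˈσσ) feet: (ˈbo:.gu:) (ˈru.fo) (ˈfa:.ma:) (ˈram.mi).
Foot heads (stressed positions): 1, 3, 5, 7.
End Rule Rightmost: primary stress on the rightmost head = syllable 7.
Secondary stress on 1, 3, 5: ˌbo:.gu:.ˌru.fo.ˌfa:.ma:.ˈram.mi.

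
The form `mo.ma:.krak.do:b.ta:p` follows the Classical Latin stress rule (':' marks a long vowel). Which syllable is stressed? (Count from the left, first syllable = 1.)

Classical Latin: stress the penult if heavy (long vowel or closed), else the antepenult.
Weights: 3 krak H, 4 do:b H, 5 ta:p H.
The penult (syllable 4, do:b) is heavy, so it takes stress.
Stress on syllable 4: mo.ma:.krak.ˈdo:b.ta:p.

4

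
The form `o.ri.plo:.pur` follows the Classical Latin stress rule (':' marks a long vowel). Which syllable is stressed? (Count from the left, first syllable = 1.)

Classical Latin: stress the penult if heavy (long vowel or closed), else the antepenult.
Weights: 2 ri L, 3 plo: H, 4 pur H.
The penult (syllable 3, plo:) is heavy, so it takes stress.
Stress on syllable 3: o.ri.ˈplo:.pur.

3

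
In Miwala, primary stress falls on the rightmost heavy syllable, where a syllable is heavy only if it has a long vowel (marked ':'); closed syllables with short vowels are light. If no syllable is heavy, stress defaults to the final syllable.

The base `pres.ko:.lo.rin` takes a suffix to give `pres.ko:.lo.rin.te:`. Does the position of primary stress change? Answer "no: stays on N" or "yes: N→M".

Base `pres.ko:.lo.rin` (4 syllables):
  Weights: 1 pres L, 2 ko: H, 3 lo L, 4 rin L.
  Heavy syllables in the domain: 2. The rightmost is syllable 2 (ko:).
  → primary stress on syllable 2.
Suffixed `pres.ko:.lo.rin.te:` (5 syllables):
  Weights: 1 pres L, 2 ko: H, 3 lo L, 4 rin L, 5 te: H.
  Heavy syllables in the domain: 2, 5. The rightmost is syllable 5 (te:).
  → primary stress on syllable 5.

yes: 2→5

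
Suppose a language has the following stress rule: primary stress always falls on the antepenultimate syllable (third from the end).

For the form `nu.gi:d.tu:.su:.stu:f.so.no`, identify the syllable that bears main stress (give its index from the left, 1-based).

The word has 7 syllables; the antepenultimate syllable (third from the end) is syllable 5 (stu:f).
Primary stress: syllable 5 → nu.gi:d.tu:.su:.ˈstu:f.so.no.

5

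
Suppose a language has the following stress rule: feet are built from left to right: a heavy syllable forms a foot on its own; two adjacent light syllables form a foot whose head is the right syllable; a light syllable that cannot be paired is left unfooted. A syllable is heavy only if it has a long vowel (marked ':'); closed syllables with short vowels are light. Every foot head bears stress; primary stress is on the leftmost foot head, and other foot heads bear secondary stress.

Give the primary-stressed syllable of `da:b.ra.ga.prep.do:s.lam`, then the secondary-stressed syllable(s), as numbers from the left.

primary 1, secondary 3, 5

Weights: 1 da:b H, 2 ra L, 3 ga L, 4 prep L, 5 do:s H, 6 lam L.
Parse left to right (heavy = foot alone; LL = one foot; stranded L unfooted): (ˈda:b) (ra.ˈga) prep (ˈdo:s) lam.
Foot heads: 1, 3, 5.
Primary stress on the leftmost head = syllable 1.
Secondary stress on 3, 5: ˈda:b.ra.ˌga.prep.ˌdo:s.lam.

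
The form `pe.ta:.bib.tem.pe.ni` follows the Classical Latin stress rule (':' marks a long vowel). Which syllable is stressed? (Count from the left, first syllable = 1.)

4

Classical Latin: stress the penult if heavy (long vowel or closed), else the antepenult.
Weights: 4 tem H, 5 pe L, 6 ni L.
The penult (syllable 5, pe) is light, so stress falls on the antepenult (syllable 4, tem).
Stress on syllable 4: pe.ta:.bib.ˈtem.pe.ni.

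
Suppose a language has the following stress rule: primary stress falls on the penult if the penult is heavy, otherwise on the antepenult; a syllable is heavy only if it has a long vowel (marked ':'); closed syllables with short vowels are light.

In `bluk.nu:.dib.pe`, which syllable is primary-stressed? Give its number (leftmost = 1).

Weights: 2 nu: H, 3 dib L, 4 pe L.
The penult (syllable 3, dib) is light, so stress falls on the antepenult (syllable 2, nu:).
Primary stress: syllable 2 → bluk.ˈnu:.dib.pe.

2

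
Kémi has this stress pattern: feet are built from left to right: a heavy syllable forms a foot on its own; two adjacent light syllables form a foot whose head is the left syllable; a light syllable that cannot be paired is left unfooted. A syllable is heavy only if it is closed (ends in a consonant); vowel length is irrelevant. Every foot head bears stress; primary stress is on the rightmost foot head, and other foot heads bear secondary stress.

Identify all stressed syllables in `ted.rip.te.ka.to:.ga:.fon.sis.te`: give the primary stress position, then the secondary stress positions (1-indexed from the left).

primary 8, secondary 1, 2, 3, 5, 7

Weights: 1 ted H, 2 rip H, 3 te L, 4 ka L, 5 to: L, 6 ga: L, 7 fon H, 8 sis H, 9 te L.
Parse left to right (heavy = foot alone; LL = one foot; stranded L unfooted): (ˈted) (ˈrip) (ˈte.ka) (ˈto:.ga:) (ˈfon) (ˈsis) te.
Foot heads: 1, 2, 3, 5, 7, 8.
Primary stress on the rightmost head = syllable 8.
Secondary stress on 1, 2, 3, 5, 7: ˌted.ˌrip.ˌte.ka.ˌto:.ga:.ˌfon.ˈsis.te.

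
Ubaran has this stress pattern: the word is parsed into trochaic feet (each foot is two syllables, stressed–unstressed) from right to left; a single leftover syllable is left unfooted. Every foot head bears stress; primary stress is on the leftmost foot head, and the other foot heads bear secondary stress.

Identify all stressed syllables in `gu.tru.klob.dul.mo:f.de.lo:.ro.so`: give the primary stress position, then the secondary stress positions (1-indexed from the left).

primary 2, secondary 4, 6, 8

Parse right to left into trochaic (ˈσσ) feet: gu (ˈtru.klob) (ˈdul.mo:f) (ˈde.lo:) (ˈro.so). Syllable 1 is left unfooted.
Foot heads (stressed positions): 2, 4, 6, 8.
End Rule Leftmost: primary stress on the leftmost head = syllable 2.
Secondary stress on 4, 6, 8: gu.ˈtru.klob.ˌdul.mo:f.ˌde.lo:.ˌro.so.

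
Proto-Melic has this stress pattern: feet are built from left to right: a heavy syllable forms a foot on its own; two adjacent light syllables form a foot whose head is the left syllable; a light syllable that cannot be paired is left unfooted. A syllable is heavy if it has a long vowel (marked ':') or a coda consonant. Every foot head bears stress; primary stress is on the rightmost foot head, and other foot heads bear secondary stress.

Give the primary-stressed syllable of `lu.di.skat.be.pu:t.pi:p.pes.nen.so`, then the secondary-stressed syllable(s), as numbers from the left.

Weights: 1 lu L, 2 di L, 3 skat H, 4 be L, 5 pu:t H, 6 pi:p H, 7 pes H, 8 nen H, 9 so L.
Parse left to right (heavy = foot alone; LL = one foot; stranded L unfooted): (ˈlu.di) (ˈskat) be (ˈpu:t) (ˈpi:p) (ˈpes) (ˈnen) so.
Foot heads: 1, 3, 5, 6, 7, 8.
Primary stress on the rightmost head = syllable 8.
Secondary stress on 1, 3, 5, 6, 7: ˌlu.di.ˌskat.be.ˌpu:t.ˌpi:p.ˌpes.ˈnen.so.

primary 8, secondary 1, 3, 5, 6, 7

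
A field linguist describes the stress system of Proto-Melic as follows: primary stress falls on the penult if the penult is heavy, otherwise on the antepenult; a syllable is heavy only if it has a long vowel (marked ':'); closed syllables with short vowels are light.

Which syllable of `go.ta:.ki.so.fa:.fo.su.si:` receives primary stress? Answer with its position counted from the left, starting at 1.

6

Weights: 6 fo L, 7 su L, 8 si: H.
The penult (syllable 7, su) is light, so stress falls on the antepenult (syllable 6, fo).
Primary stress: syllable 6 → go.ta:.ki.so.fa:.ˈfo.su.si:.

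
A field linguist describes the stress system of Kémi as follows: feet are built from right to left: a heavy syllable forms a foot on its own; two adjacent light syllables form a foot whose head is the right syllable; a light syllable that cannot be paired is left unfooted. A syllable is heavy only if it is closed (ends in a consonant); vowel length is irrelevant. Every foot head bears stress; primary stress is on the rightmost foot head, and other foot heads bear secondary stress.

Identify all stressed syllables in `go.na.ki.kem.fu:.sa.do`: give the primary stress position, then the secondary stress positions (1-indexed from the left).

Weights: 1 go L, 2 na L, 3 ki L, 4 kem H, 5 fu: L, 6 sa L, 7 do L.
Parse right to left (heavy = foot alone; LL = one foot; stranded L unfooted): go (na.ˈki) (ˈkem) fu: (sa.ˈdo).
Foot heads: 3, 4, 7.
Primary stress on the rightmost head = syllable 7.
Secondary stress on 3, 4: go.na.ˌki.ˌkem.fu:.sa.ˈdo.

primary 7, secondary 3, 4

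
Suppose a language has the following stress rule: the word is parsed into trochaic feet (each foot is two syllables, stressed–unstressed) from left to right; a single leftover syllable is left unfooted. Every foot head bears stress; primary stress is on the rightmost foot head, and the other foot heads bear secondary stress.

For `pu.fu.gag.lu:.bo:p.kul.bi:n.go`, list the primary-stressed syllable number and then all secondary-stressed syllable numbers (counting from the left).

primary 7, secondary 1, 3, 5

Parse left to right into trochaic (ˈσσ) feet: (ˈpu.fu) (ˈgag.lu:) (ˈbo:p.kul) (ˈbi:n.go).
Foot heads (stressed positions): 1, 3, 5, 7.
End Rule Rightmost: primary stress on the rightmost head = syllable 7.
Secondary stress on 1, 3, 5: ˌpu.fu.ˌgag.lu:.ˌbo:p.kul.ˈbi:n.go.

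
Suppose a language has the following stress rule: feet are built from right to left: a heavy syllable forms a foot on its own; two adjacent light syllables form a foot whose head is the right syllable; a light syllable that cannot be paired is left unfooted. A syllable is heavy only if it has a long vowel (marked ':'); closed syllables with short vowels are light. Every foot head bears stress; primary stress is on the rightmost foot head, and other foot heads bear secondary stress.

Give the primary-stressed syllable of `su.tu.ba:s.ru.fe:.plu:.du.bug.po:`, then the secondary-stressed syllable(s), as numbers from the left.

primary 9, secondary 2, 3, 5, 6, 8

Weights: 1 su L, 2 tu L, 3 ba:s H, 4 ru L, 5 fe: H, 6 plu: H, 7 du L, 8 bug L, 9 po: H.
Parse right to left (heavy = foot alone; LL = one foot; stranded L unfooted): (su.ˈtu) (ˈba:s) ru (ˈfe:) (ˈplu:) (du.ˈbug) (ˈpo:).
Foot heads: 2, 3, 5, 6, 8, 9.
Primary stress on the rightmost head = syllable 9.
Secondary stress on 2, 3, 5, 6, 8: su.ˌtu.ˌba:s.ru.ˌfe:.ˌplu:.du.ˌbug.ˈpo:.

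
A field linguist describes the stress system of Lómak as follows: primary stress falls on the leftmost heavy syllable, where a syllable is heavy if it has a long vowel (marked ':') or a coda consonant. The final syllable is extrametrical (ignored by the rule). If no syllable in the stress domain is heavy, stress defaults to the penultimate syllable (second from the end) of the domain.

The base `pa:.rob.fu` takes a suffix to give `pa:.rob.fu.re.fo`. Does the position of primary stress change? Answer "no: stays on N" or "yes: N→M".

Base `pa:.rob.fu` (3 syllables):
  The final syllable (3, fu) is extrametrical; the stress domain is syllables 1–2.
  Weights: 1 pa: H, 2 rob H.
  Heavy syllables in the domain: 1, 2. The leftmost is syllable 1 (pa:).
  → primary stress on syllable 1.
Suffixed `pa:.rob.fu.re.fo` (5 syllables):
  The final syllable (5, fo) is extrametrical; the stress domain is syllables 1–4.
  Weights: 1 pa: H, 2 rob H, 3 fu L, 4 re L.
  Heavy syllables in the domain: 1, 2. The leftmost is syllable 1 (pa:).
  → primary stress on syllable 1.

no: stays on 1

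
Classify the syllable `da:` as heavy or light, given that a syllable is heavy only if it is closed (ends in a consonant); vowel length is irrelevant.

`da:`: long vowel, open (no coda). Open (no coda) → light.

light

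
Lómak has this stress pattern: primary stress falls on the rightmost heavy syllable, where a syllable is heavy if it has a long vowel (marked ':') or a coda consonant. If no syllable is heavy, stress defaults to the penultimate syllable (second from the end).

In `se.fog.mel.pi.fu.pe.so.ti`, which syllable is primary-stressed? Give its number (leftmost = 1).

Weights: 1 se L, 2 fog H, 3 mel H, 4 pi L, 5 fu L, 6 pe L, 7 so L, 8 ti L.
Heavy syllables in the domain: 2, 3. The rightmost is syllable 3 (mel).
Primary stress: syllable 3 → se.fog.ˈmel.pi.fu.pe.so.ti.

3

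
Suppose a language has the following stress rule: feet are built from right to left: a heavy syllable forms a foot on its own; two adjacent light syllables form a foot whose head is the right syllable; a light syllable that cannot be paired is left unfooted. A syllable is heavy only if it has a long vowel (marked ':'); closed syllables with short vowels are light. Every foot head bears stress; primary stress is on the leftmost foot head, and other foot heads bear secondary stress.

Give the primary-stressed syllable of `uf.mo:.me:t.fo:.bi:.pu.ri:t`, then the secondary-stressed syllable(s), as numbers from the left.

primary 2, secondary 3, 4, 5, 7

Weights: 1 uf L, 2 mo: H, 3 me:t H, 4 fo: H, 5 bi: H, 6 pu L, 7 ri:t H.
Parse right to left (heavy = foot alone; LL = one foot; stranded L unfooted): uf (ˈmo:) (ˈme:t) (ˈfo:) (ˈbi:) pu (ˈri:t).
Foot heads: 2, 3, 4, 5, 7.
Primary stress on the leftmost head = syllable 2.
Secondary stress on 3, 4, 5, 7: uf.ˈmo:.ˌme:t.ˌfo:.ˌbi:.pu.ˌri:t.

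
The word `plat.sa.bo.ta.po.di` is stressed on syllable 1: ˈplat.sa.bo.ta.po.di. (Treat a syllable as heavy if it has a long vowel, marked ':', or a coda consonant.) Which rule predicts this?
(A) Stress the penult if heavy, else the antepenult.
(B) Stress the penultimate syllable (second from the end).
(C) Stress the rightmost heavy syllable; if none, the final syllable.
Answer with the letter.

C

Rule A → syllable 4 (observed: 1).
Rule B → syllable 5 (observed: 1).
Rule C → syllable 1 ✓.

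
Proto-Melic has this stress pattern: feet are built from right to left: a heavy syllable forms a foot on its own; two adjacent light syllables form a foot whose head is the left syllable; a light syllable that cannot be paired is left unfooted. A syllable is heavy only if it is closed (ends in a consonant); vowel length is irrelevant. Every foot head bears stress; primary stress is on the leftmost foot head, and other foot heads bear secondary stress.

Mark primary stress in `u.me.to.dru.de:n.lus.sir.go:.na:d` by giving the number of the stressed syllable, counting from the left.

Weights: 1 u L, 2 me L, 3 to L, 4 dru L, 5 de:n H, 6 lus H, 7 sir H, 8 go: L, 9 na:d H.
Parse right to left (heavy = foot alone; LL = one foot; stranded L unfooted): (ˈu.me) (ˈto.dru) (ˈde:n) (ˈlus) (ˈsir) go: (ˈna:d).
Foot heads: 1, 3, 5, 6, 7, 9.
Primary stress on the leftmost head = syllable 1.
Primary stress: syllable 1 → ˈu.me.to.dru.de:n.lus.sir.go:.na:d.

1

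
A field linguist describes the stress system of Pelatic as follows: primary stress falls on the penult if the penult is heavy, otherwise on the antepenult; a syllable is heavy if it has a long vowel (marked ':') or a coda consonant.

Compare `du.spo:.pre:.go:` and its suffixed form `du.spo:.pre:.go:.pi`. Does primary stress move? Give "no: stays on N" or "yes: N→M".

yes: 3→4

Base `du.spo:.pre:.go:` (4 syllables):
  Weights: 2 spo: H, 3 pre: H, 4 go: H.
  The penult (syllable 3, pre:) is heavy, so it takes stress.
  → primary stress on syllable 3.
Suffixed `du.spo:.pre:.go:.pi` (5 syllables):
  Weights: 3 pre: H, 4 go: H, 5 pi L.
  The penult (syllable 4, go:) is heavy, so it takes stress.
  → primary stress on syllable 4.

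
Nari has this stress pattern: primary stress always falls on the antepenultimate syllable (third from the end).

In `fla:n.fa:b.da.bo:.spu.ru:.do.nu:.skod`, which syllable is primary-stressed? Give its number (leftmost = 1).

7

The word has 9 syllables; the antepenultimate syllable (third from the end) is syllable 7 (do).
Primary stress: syllable 7 → fla:n.fa:b.da.bo:.spu.ru:.ˈdo.nu:.skod.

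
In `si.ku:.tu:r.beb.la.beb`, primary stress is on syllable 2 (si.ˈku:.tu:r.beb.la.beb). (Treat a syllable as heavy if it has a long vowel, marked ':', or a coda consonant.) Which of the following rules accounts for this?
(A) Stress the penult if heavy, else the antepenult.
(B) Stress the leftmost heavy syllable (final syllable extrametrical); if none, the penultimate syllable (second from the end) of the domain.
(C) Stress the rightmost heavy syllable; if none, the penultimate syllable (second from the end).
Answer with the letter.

Rule A → syllable 4 (observed: 2).
Rule B → syllable 2 ✓.
Rule C → syllable 6 (observed: 2).

B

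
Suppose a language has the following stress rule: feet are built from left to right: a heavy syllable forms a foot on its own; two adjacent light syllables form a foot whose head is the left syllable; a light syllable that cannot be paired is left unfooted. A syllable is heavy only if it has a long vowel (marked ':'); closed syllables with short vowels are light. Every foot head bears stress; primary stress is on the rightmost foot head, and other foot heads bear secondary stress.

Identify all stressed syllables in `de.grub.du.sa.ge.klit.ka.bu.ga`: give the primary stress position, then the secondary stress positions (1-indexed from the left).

Weights: 1 de L, 2 grub L, 3 du L, 4 sa L, 5 ge L, 6 klit L, 7 ka L, 8 bu L, 9 ga L.
Parse left to right (heavy = foot alone; LL = one foot; stranded L unfooted): (ˈde.grub) (ˈdu.sa) (ˈge.klit) (ˈka.bu) ga.
Foot heads: 1, 3, 5, 7.
Primary stress on the rightmost head = syllable 7.
Secondary stress on 1, 3, 5: ˌde.grub.ˌdu.sa.ˌge.klit.ˈka.bu.ga.

primary 7, secondary 1, 3, 5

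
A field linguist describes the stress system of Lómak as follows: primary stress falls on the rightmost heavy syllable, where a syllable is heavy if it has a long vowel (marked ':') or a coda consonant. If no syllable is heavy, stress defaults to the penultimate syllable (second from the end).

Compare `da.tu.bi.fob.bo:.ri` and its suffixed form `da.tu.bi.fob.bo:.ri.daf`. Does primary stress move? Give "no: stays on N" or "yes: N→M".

Base `da.tu.bi.fob.bo:.ri` (6 syllables):
  Weights: 1 da L, 2 tu L, 3 bi L, 4 fob H, 5 bo: H, 6 ri L.
  Heavy syllables in the domain: 4, 5. The rightmost is syllable 5 (bo:).
  → primary stress on syllable 5.
Suffixed `da.tu.bi.fob.bo:.ri.daf` (7 syllables):
  Weights: 1 da L, 2 tu L, 3 bi L, 4 fob H, 5 bo: H, 6 ri L, 7 daf H.
  Heavy syllables in the domain: 4, 5, 7. The rightmost is syllable 7 (daf).
  → primary stress on syllable 7.

yes: 5→7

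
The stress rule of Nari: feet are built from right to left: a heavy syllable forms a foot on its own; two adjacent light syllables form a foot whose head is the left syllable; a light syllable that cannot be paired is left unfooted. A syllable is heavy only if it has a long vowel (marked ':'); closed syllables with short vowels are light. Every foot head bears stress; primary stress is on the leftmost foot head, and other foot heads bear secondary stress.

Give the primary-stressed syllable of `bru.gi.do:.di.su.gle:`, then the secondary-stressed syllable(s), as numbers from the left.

Weights: 1 bru L, 2 gi L, 3 do: H, 4 di L, 5 su L, 6 gle: H.
Parse right to left (heavy = foot alone; LL = one foot; stranded L unfooted): (ˈbru.gi) (ˈdo:) (ˈdi.su) (ˈgle:).
Foot heads: 1, 3, 4, 6.
Primary stress on the leftmost head = syllable 1.
Secondary stress on 3, 4, 6: ˈbru.gi.ˌdo:.ˌdi.su.ˌgle:.

primary 1, secondary 3, 4, 6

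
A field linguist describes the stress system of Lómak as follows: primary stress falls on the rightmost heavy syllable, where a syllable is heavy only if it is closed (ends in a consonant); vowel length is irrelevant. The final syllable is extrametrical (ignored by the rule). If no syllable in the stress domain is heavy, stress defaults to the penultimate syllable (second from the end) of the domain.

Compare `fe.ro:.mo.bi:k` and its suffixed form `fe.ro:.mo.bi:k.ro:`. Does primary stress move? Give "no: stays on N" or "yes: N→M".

Base `fe.ro:.mo.bi:k` (4 syllables):
  The final syllable (4, bi:k) is extrametrical; the stress domain is syllables 1–3.
  Weights: 1 fe L, 2 ro: L, 3 mo L.
  No heavy syllable in the domain; default to the penultimate syllable (second from the end) of the domain = syllable 2.
  → primary stress on syllable 2.
Suffixed `fe.ro:.mo.bi:k.ro:` (5 syllables):
  The final syllable (5, ro:) is extrametrical; the stress domain is syllables 1–4.
  Weights: 1 fe L, 2 ro: L, 3 mo L, 4 bi:k H.
  Heavy syllables in the domain: 4. The rightmost is syllable 4 (bi:k).
  → primary stress on syllable 4.

yes: 2→4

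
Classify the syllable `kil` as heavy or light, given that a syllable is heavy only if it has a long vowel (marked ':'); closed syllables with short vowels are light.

`kil`: short vowel, closed (coda /l/). Short vowel → light.

light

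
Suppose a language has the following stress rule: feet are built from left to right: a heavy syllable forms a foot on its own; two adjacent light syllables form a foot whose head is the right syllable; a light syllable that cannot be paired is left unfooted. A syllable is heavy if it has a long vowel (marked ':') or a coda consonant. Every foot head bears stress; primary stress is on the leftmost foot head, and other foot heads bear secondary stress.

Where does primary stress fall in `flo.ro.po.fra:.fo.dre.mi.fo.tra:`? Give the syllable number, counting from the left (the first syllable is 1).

2

Weights: 1 flo L, 2 ro L, 3 po L, 4 fra: H, 5 fo L, 6 dre L, 7 mi L, 8 fo L, 9 tra: H.
Parse left to right (heavy = foot alone; LL = one foot; stranded L unfooted): (flo.ˈro) po (ˈfra:) (fo.ˈdre) (mi.ˈfo) (ˈtra:).
Foot heads: 2, 4, 6, 8, 9.
Primary stress on the leftmost head = syllable 2.
Primary stress: syllable 2 → flo.ˈro.po.fra:.fo.dre.mi.fo.tra:.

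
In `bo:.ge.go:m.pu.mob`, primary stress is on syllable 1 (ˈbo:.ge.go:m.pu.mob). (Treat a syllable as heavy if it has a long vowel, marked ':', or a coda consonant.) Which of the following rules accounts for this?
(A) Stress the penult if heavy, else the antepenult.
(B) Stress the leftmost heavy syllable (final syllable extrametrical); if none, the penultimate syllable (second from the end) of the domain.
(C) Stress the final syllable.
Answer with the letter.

B

Rule A → syllable 3 (observed: 1).
Rule B → syllable 1 ✓.
Rule C → syllable 5 (observed: 1).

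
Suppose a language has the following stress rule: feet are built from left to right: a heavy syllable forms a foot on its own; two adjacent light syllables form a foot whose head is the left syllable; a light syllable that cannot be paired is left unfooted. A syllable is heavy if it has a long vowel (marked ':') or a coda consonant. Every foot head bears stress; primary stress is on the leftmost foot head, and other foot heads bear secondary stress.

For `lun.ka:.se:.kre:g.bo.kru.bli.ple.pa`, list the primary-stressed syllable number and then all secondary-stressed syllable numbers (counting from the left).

Weights: 1 lun H, 2 ka: H, 3 se: H, 4 kre:g H, 5 bo L, 6 kru L, 7 bli L, 8 ple L, 9 pa L.
Parse left to right (heavy = foot alone; LL = one foot; stranded L unfooted): (ˈlun) (ˈka:) (ˈse:) (ˈkre:g) (ˈbo.kru) (ˈbli.ple) pa.
Foot heads: 1, 2, 3, 4, 5, 7.
Primary stress on the leftmost head = syllable 1.
Secondary stress on 2, 3, 4, 5, 7: ˈlun.ˌka:.ˌse:.ˌkre:g.ˌbo.kru.ˌbli.ple.pa.

primary 1, secondary 2, 3, 4, 5, 7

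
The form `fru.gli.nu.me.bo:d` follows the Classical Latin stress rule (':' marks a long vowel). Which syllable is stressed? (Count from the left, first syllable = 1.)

3

Classical Latin: stress the penult if heavy (long vowel or closed), else the antepenult.
Weights: 3 nu L, 4 me L, 5 bo:d H.
The penult (syllable 4, me) is light, so stress falls on the antepenult (syllable 3, nu).
Stress on syllable 3: fru.gli.ˈnu.me.bo:d.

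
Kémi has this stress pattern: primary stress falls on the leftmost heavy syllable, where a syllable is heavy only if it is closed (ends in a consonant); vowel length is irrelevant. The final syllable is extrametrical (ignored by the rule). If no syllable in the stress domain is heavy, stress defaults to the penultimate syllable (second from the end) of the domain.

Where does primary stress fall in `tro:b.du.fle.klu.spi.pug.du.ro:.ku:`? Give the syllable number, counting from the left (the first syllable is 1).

1

The final syllable (9, ku:) is extrametrical; the stress domain is syllables 1–8.
Weights: 1 tro:b H, 2 du L, 3 fle L, 4 klu L, 5 spi L, 6 pug H, 7 du L, 8 ro: L.
Heavy syllables in the domain: 1, 6. The leftmost is syllable 1 (tro:b).
Primary stress: syllable 1 → ˈtro:b.du.fle.klu.spi.pug.du.ro:.ku:.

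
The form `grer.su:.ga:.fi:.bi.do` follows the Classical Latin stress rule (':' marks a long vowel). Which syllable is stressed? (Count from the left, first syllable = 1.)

Classical Latin: stress the penult if heavy (long vowel or closed), else the antepenult.
Weights: 4 fi: H, 5 bi L, 6 do L.
The penult (syllable 5, bi) is light, so stress falls on the antepenult (syllable 4, fi:).
Stress on syllable 4: grer.su:.ga:.ˈfi:.bi.do.

4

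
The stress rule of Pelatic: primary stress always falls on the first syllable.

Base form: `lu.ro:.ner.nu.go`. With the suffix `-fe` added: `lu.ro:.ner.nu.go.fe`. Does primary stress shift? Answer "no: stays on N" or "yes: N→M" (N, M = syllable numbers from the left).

Base `lu.ro:.ner.nu.go` (5 syllables):
  The word has 5 syllables; the first syllable is syllable 1 (lu).
  → primary stress on syllable 1.
Suffixed `lu.ro:.ner.nu.go.fe` (6 syllables):
  The word has 6 syllables; the first syllable is syllable 1 (lu).
  → primary stress on syllable 1.

no: stays on 1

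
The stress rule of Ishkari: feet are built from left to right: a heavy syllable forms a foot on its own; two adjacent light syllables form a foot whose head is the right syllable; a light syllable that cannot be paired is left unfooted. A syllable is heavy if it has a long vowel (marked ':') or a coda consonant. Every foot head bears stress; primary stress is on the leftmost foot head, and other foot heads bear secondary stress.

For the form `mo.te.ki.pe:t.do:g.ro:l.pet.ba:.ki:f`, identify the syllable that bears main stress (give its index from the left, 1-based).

2

Weights: 1 mo L, 2 te L, 3 ki L, 4 pe:t H, 5 do:g H, 6 ro:l H, 7 pet H, 8 ba: H, 9 ki:f H.
Parse left to right (heavy = foot alone; LL = one foot; stranded L unfooted): (mo.ˈte) ki (ˈpe:t) (ˈdo:g) (ˈro:l) (ˈpet) (ˈba:) (ˈki:f).
Foot heads: 2, 4, 5, 6, 7, 8, 9.
Primary stress on the leftmost head = syllable 2.
Primary stress: syllable 2 → mo.ˈte.ki.pe:t.do:g.ro:l.pet.ba:.ki:f.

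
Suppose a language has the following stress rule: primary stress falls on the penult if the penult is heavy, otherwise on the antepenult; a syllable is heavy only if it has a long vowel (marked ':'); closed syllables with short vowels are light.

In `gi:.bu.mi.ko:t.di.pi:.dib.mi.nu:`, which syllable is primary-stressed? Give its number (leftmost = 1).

7

Weights: 7 dib L, 8 mi L, 9 nu: H.
The penult (syllable 8, mi) is light, so stress falls on the antepenult (syllable 7, dib).
Primary stress: syllable 7 → gi:.bu.mi.ko:t.di.pi:.ˈdib.mi.nu:.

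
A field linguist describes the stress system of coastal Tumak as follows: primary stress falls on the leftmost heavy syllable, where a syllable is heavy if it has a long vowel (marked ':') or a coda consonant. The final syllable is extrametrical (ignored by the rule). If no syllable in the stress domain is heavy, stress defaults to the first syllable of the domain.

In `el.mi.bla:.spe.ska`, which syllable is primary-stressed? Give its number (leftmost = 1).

1

The final syllable (5, ska) is extrametrical; the stress domain is syllables 1–4.
Weights: 1 el H, 2 mi L, 3 bla: H, 4 spe L.
Heavy syllables in the domain: 1, 3. The leftmost is syllable 1 (el).
Primary stress: syllable 1 → ˈel.mi.bla:.spe.ska.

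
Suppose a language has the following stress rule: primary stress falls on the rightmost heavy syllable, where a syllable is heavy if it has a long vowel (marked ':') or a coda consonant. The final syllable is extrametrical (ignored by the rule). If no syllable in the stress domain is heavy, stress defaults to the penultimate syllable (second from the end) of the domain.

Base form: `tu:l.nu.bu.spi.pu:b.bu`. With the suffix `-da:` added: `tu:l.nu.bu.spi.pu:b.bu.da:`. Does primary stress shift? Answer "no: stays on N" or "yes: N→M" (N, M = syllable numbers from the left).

no: stays on 5

Base `tu:l.nu.bu.spi.pu:b.bu` (6 syllables):
  The final syllable (6, bu) is extrametrical; the stress domain is syllables 1–5.
  Weights: 1 tu:l H, 2 nu L, 3 bu L, 4 spi L, 5 pu:b H.
  Heavy syllables in the domain: 1, 5. The rightmost is syllable 5 (pu:b).
  → primary stress on syllable 5.
Suffixed `tu:l.nu.bu.spi.pu:b.bu.da:` (7 syllables):
  The final syllable (7, da:) is extrametrical; the stress domain is syllables 1–6.
  Weights: 1 tu:l H, 2 nu L, 3 bu L, 4 spi L, 5 pu:b H, 6 bu L.
  Heavy syllables in the domain: 1, 5. The rightmost is syllable 5 (pu:b).
  → primary stress on syllable 5.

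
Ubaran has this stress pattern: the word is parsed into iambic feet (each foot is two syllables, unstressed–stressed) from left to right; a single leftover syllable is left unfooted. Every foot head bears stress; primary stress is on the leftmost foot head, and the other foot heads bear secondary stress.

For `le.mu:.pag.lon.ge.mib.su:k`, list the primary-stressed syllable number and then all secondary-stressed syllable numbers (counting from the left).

primary 2, secondary 4, 6

Parse left to right into iambic (σˈσ) feet: (le.ˈmu:) (pag.ˈlon) (ge.ˈmib) su:k. Syllable 7 is left unfooted.
Foot heads (stressed positions): 2, 4, 6.
End Rule Leftmost: primary stress on the leftmost head = syllable 2.
Secondary stress on 4, 6: le.ˈmu:.pag.ˌlon.ge.ˌmib.su:k.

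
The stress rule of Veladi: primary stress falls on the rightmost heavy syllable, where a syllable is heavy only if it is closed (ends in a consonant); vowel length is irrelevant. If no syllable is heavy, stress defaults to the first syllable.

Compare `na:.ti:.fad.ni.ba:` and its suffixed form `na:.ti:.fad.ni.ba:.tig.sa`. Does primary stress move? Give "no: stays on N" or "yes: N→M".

Base `na:.ti:.fad.ni.ba:` (5 syllables):
  Weights: 1 na: L, 2 ti: L, 3 fad H, 4 ni L, 5 ba: L.
  Heavy syllables in the domain: 3. The rightmost is syllable 3 (fad).
  → primary stress on syllable 3.
Suffixed `na:.ti:.fad.ni.ba:.tig.sa` (7 syllables):
  Weights: 1 na: L, 2 ti: L, 3 fad H, 4 ni L, 5 ba: L, 6 tig H, 7 sa L.
  Heavy syllables in the domain: 3, 6. The rightmost is syllable 6 (tig).
  → primary stress on syllable 6.

yes: 3→6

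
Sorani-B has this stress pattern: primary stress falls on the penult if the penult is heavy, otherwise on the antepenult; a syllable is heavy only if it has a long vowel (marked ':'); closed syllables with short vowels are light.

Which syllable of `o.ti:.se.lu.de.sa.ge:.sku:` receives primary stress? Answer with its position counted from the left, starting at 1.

Weights: 6 sa L, 7 ge: H, 8 sku: H.
The penult (syllable 7, ge:) is heavy, so it takes stress.
Primary stress: syllable 7 → o.ti:.se.lu.de.sa.ˈge:.sku:.

7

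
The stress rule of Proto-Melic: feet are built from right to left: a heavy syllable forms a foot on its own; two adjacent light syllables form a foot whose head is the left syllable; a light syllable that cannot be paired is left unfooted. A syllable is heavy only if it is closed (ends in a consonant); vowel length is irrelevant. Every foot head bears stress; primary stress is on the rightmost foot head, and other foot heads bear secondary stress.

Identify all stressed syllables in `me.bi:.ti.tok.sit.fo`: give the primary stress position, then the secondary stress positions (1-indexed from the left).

Weights: 1 me L, 2 bi: L, 3 ti L, 4 tok H, 5 sit H, 6 fo L.
Parse right to left (heavy = foot alone; LL = one foot; stranded L unfooted): me (ˈbi:.ti) (ˈtok) (ˈsit) fo.
Foot heads: 2, 4, 5.
Primary stress on the rightmost head = syllable 5.
Secondary stress on 2, 4: me.ˌbi:.ti.ˌtok.ˈsit.fo.

primary 5, secondary 2, 4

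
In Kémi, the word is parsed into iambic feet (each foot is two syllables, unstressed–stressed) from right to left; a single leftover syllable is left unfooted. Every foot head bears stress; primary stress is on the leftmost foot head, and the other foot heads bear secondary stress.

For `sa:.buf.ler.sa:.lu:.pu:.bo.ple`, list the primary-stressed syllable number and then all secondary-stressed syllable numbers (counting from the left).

Parse right to left into iambic (σˈσ) feet: (sa:.ˈbuf) (ler.ˈsa:) (lu:.ˈpu:) (bo.ˈple).
Foot heads (stressed positions): 2, 4, 6, 8.
End Rule Leftmost: primary stress on the leftmost head = syllable 2.
Secondary stress on 4, 6, 8: sa:.ˈbuf.ler.ˌsa:.lu:.ˌpu:.bo.ˌple.

primary 2, secondary 4, 6, 8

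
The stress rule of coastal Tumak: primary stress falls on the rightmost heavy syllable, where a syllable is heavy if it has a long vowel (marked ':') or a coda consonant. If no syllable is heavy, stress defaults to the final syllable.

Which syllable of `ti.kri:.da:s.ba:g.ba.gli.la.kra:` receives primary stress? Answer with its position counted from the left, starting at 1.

Weights: 1 ti L, 2 kri: H, 3 da:s H, 4 ba:g H, 5 ba L, 6 gli L, 7 la L, 8 kra: H.
Heavy syllables in the domain: 2, 3, 4, 8. The rightmost is syllable 8 (kra:).
Primary stress: syllable 8 → ti.kri:.da:s.ba:g.ba.gli.la.ˈkra:.

8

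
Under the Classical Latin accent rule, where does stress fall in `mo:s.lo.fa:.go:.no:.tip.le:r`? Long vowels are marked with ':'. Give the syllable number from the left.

Classical Latin: stress the penult if heavy (long vowel or closed), else the antepenult.
Weights: 5 no: H, 6 tip H, 7 le:r H.
The penult (syllable 6, tip) is heavy, so it takes stress.
Stress on syllable 6: mo:s.lo.fa:.go:.no:.ˈtip.le:r.

6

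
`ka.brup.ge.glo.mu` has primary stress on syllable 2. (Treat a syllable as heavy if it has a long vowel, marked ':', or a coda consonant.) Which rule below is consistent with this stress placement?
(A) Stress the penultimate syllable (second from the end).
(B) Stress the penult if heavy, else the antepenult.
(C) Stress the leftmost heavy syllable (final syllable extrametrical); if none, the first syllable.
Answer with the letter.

C

Rule A → syllable 4 (observed: 2).
Rule B → syllable 3 (observed: 2).
Rule C → syllable 2 ✓.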